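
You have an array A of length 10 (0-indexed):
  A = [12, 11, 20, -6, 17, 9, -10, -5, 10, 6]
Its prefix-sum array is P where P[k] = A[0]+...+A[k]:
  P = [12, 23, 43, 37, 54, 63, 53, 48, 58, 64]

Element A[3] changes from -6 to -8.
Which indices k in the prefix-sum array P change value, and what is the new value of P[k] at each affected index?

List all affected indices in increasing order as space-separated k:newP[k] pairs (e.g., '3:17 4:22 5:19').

P[k] = A[0] + ... + A[k]
P[k] includes A[3] iff k >= 3
Affected indices: 3, 4, ..., 9; delta = -2
  P[3]: 37 + -2 = 35
  P[4]: 54 + -2 = 52
  P[5]: 63 + -2 = 61
  P[6]: 53 + -2 = 51
  P[7]: 48 + -2 = 46
  P[8]: 58 + -2 = 56
  P[9]: 64 + -2 = 62

Answer: 3:35 4:52 5:61 6:51 7:46 8:56 9:62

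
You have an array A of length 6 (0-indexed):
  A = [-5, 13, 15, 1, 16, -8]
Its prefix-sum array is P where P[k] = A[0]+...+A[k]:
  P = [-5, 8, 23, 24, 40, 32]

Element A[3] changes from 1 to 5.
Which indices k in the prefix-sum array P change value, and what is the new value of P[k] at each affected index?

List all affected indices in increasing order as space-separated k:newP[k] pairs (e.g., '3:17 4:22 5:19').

P[k] = A[0] + ... + A[k]
P[k] includes A[3] iff k >= 3
Affected indices: 3, 4, ..., 5; delta = 4
  P[3]: 24 + 4 = 28
  P[4]: 40 + 4 = 44
  P[5]: 32 + 4 = 36

Answer: 3:28 4:44 5:36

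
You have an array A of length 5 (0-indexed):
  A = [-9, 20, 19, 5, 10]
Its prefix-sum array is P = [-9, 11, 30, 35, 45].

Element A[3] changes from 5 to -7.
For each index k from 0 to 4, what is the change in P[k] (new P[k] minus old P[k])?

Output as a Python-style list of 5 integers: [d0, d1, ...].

Answer: [0, 0, 0, -12, -12]

Derivation:
Element change: A[3] 5 -> -7, delta = -12
For k < 3: P[k] unchanged, delta_P[k] = 0
For k >= 3: P[k] shifts by exactly -12
Delta array: [0, 0, 0, -12, -12]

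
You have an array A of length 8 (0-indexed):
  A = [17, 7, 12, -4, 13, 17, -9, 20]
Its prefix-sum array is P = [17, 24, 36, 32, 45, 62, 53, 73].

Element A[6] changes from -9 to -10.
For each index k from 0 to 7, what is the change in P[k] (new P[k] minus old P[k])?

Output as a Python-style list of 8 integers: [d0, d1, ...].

Answer: [0, 0, 0, 0, 0, 0, -1, -1]

Derivation:
Element change: A[6] -9 -> -10, delta = -1
For k < 6: P[k] unchanged, delta_P[k] = 0
For k >= 6: P[k] shifts by exactly -1
Delta array: [0, 0, 0, 0, 0, 0, -1, -1]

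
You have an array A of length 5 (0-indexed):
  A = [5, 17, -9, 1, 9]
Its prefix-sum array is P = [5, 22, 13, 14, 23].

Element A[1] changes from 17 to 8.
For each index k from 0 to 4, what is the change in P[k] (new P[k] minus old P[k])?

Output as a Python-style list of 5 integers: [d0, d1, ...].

Answer: [0, -9, -9, -9, -9]

Derivation:
Element change: A[1] 17 -> 8, delta = -9
For k < 1: P[k] unchanged, delta_P[k] = 0
For k >= 1: P[k] shifts by exactly -9
Delta array: [0, -9, -9, -9, -9]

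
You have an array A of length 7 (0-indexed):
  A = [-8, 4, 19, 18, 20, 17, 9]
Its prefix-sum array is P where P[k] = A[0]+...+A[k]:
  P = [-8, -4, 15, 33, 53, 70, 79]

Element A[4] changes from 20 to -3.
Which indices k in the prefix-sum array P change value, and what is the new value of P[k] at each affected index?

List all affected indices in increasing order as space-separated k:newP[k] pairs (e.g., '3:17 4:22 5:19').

Answer: 4:30 5:47 6:56

Derivation:
P[k] = A[0] + ... + A[k]
P[k] includes A[4] iff k >= 4
Affected indices: 4, 5, ..., 6; delta = -23
  P[4]: 53 + -23 = 30
  P[5]: 70 + -23 = 47
  P[6]: 79 + -23 = 56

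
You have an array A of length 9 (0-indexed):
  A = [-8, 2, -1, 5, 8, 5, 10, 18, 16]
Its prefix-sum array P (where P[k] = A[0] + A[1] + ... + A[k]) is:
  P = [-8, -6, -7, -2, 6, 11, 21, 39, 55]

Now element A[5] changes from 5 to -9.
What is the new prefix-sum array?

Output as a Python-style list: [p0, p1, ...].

Change: A[5] 5 -> -9, delta = -14
P[k] for k < 5: unchanged (A[5] not included)
P[k] for k >= 5: shift by delta = -14
  P[0] = -8 + 0 = -8
  P[1] = -6 + 0 = -6
  P[2] = -7 + 0 = -7
  P[3] = -2 + 0 = -2
  P[4] = 6 + 0 = 6
  P[5] = 11 + -14 = -3
  P[6] = 21 + -14 = 7
  P[7] = 39 + -14 = 25
  P[8] = 55 + -14 = 41

Answer: [-8, -6, -7, -2, 6, -3, 7, 25, 41]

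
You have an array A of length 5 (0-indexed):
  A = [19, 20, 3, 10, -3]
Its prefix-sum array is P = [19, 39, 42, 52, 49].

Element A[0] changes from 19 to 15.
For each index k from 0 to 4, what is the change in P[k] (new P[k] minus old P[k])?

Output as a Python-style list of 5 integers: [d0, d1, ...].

Answer: [-4, -4, -4, -4, -4]

Derivation:
Element change: A[0] 19 -> 15, delta = -4
For k < 0: P[k] unchanged, delta_P[k] = 0
For k >= 0: P[k] shifts by exactly -4
Delta array: [-4, -4, -4, -4, -4]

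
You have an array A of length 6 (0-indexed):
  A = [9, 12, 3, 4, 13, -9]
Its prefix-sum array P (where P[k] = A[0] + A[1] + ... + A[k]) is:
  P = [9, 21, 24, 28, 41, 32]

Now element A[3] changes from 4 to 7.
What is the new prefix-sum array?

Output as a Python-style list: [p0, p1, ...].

Change: A[3] 4 -> 7, delta = 3
P[k] for k < 3: unchanged (A[3] not included)
P[k] for k >= 3: shift by delta = 3
  P[0] = 9 + 0 = 9
  P[1] = 21 + 0 = 21
  P[2] = 24 + 0 = 24
  P[3] = 28 + 3 = 31
  P[4] = 41 + 3 = 44
  P[5] = 32 + 3 = 35

Answer: [9, 21, 24, 31, 44, 35]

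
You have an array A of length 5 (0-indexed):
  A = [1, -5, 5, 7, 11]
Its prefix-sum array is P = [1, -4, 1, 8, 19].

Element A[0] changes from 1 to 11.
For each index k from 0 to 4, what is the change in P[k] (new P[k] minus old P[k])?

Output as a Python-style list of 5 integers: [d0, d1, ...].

Answer: [10, 10, 10, 10, 10]

Derivation:
Element change: A[0] 1 -> 11, delta = 10
For k < 0: P[k] unchanged, delta_P[k] = 0
For k >= 0: P[k] shifts by exactly 10
Delta array: [10, 10, 10, 10, 10]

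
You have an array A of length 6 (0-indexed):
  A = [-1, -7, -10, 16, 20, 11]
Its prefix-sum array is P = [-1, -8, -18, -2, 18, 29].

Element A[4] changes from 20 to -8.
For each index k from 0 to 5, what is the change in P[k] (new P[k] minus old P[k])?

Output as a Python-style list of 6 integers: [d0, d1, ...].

Element change: A[4] 20 -> -8, delta = -28
For k < 4: P[k] unchanged, delta_P[k] = 0
For k >= 4: P[k] shifts by exactly -28
Delta array: [0, 0, 0, 0, -28, -28]

Answer: [0, 0, 0, 0, -28, -28]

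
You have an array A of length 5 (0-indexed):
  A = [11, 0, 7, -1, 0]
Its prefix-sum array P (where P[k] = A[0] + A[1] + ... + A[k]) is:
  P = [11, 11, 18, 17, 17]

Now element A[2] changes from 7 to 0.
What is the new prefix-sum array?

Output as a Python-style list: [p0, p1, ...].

Change: A[2] 7 -> 0, delta = -7
P[k] for k < 2: unchanged (A[2] not included)
P[k] for k >= 2: shift by delta = -7
  P[0] = 11 + 0 = 11
  P[1] = 11 + 0 = 11
  P[2] = 18 + -7 = 11
  P[3] = 17 + -7 = 10
  P[4] = 17 + -7 = 10

Answer: [11, 11, 11, 10, 10]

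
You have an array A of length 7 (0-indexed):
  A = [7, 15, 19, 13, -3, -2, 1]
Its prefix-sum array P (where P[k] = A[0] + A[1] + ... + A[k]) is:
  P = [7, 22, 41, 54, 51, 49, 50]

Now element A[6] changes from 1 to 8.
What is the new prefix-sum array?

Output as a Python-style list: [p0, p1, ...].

Change: A[6] 1 -> 8, delta = 7
P[k] for k < 6: unchanged (A[6] not included)
P[k] for k >= 6: shift by delta = 7
  P[0] = 7 + 0 = 7
  P[1] = 22 + 0 = 22
  P[2] = 41 + 0 = 41
  P[3] = 54 + 0 = 54
  P[4] = 51 + 0 = 51
  P[5] = 49 + 0 = 49
  P[6] = 50 + 7 = 57

Answer: [7, 22, 41, 54, 51, 49, 57]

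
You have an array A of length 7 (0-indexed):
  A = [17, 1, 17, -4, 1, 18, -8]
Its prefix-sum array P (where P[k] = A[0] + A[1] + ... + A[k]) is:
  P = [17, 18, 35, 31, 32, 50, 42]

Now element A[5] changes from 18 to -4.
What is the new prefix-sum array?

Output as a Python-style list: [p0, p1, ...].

Change: A[5] 18 -> -4, delta = -22
P[k] for k < 5: unchanged (A[5] not included)
P[k] for k >= 5: shift by delta = -22
  P[0] = 17 + 0 = 17
  P[1] = 18 + 0 = 18
  P[2] = 35 + 0 = 35
  P[3] = 31 + 0 = 31
  P[4] = 32 + 0 = 32
  P[5] = 50 + -22 = 28
  P[6] = 42 + -22 = 20

Answer: [17, 18, 35, 31, 32, 28, 20]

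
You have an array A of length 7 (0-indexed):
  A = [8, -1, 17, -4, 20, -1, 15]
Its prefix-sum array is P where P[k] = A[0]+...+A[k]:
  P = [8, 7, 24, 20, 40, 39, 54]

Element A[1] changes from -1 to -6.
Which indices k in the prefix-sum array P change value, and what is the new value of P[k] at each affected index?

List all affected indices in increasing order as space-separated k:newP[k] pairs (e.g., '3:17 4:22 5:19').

Answer: 1:2 2:19 3:15 4:35 5:34 6:49

Derivation:
P[k] = A[0] + ... + A[k]
P[k] includes A[1] iff k >= 1
Affected indices: 1, 2, ..., 6; delta = -5
  P[1]: 7 + -5 = 2
  P[2]: 24 + -5 = 19
  P[3]: 20 + -5 = 15
  P[4]: 40 + -5 = 35
  P[5]: 39 + -5 = 34
  P[6]: 54 + -5 = 49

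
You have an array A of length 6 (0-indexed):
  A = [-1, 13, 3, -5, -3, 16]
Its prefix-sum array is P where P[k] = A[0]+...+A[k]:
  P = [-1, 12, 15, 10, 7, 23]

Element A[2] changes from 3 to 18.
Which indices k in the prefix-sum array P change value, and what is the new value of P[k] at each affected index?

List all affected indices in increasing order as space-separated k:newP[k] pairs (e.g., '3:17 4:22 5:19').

Answer: 2:30 3:25 4:22 5:38

Derivation:
P[k] = A[0] + ... + A[k]
P[k] includes A[2] iff k >= 2
Affected indices: 2, 3, ..., 5; delta = 15
  P[2]: 15 + 15 = 30
  P[3]: 10 + 15 = 25
  P[4]: 7 + 15 = 22
  P[5]: 23 + 15 = 38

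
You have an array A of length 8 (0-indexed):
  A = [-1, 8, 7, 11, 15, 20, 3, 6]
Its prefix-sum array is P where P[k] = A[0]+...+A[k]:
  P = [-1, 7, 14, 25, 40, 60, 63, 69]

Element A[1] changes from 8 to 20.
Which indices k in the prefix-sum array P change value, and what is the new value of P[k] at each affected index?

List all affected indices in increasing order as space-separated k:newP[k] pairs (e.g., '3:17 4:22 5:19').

Answer: 1:19 2:26 3:37 4:52 5:72 6:75 7:81

Derivation:
P[k] = A[0] + ... + A[k]
P[k] includes A[1] iff k >= 1
Affected indices: 1, 2, ..., 7; delta = 12
  P[1]: 7 + 12 = 19
  P[2]: 14 + 12 = 26
  P[3]: 25 + 12 = 37
  P[4]: 40 + 12 = 52
  P[5]: 60 + 12 = 72
  P[6]: 63 + 12 = 75
  P[7]: 69 + 12 = 81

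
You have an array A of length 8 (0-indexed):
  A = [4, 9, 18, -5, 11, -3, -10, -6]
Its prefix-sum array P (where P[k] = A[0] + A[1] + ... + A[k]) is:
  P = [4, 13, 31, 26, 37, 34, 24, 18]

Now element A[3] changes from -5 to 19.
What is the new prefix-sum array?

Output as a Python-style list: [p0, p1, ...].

Change: A[3] -5 -> 19, delta = 24
P[k] for k < 3: unchanged (A[3] not included)
P[k] for k >= 3: shift by delta = 24
  P[0] = 4 + 0 = 4
  P[1] = 13 + 0 = 13
  P[2] = 31 + 0 = 31
  P[3] = 26 + 24 = 50
  P[4] = 37 + 24 = 61
  P[5] = 34 + 24 = 58
  P[6] = 24 + 24 = 48
  P[7] = 18 + 24 = 42

Answer: [4, 13, 31, 50, 61, 58, 48, 42]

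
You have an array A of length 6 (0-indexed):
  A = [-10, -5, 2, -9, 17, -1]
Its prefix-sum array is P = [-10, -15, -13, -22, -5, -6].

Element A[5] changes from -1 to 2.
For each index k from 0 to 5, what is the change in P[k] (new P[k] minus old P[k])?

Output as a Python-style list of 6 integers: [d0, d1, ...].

Element change: A[5] -1 -> 2, delta = 3
For k < 5: P[k] unchanged, delta_P[k] = 0
For k >= 5: P[k] shifts by exactly 3
Delta array: [0, 0, 0, 0, 0, 3]

Answer: [0, 0, 0, 0, 0, 3]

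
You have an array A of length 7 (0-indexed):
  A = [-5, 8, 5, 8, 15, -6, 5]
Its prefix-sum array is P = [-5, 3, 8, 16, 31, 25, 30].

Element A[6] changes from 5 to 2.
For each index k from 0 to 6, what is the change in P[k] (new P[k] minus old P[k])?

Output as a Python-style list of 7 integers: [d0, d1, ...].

Element change: A[6] 5 -> 2, delta = -3
For k < 6: P[k] unchanged, delta_P[k] = 0
For k >= 6: P[k] shifts by exactly -3
Delta array: [0, 0, 0, 0, 0, 0, -3]

Answer: [0, 0, 0, 0, 0, 0, -3]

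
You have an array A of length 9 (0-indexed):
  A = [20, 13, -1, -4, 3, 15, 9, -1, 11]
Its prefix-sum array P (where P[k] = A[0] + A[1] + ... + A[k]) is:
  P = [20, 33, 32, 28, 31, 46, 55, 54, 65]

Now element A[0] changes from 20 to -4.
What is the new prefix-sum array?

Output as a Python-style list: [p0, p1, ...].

Answer: [-4, 9, 8, 4, 7, 22, 31, 30, 41]

Derivation:
Change: A[0] 20 -> -4, delta = -24
P[k] for k < 0: unchanged (A[0] not included)
P[k] for k >= 0: shift by delta = -24
  P[0] = 20 + -24 = -4
  P[1] = 33 + -24 = 9
  P[2] = 32 + -24 = 8
  P[3] = 28 + -24 = 4
  P[4] = 31 + -24 = 7
  P[5] = 46 + -24 = 22
  P[6] = 55 + -24 = 31
  P[7] = 54 + -24 = 30
  P[8] = 65 + -24 = 41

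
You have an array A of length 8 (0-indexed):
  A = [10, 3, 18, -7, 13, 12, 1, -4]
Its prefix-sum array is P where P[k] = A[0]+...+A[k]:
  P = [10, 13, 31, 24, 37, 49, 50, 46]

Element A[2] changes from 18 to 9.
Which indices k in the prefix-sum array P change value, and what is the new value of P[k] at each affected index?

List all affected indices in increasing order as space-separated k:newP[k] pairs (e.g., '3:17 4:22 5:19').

P[k] = A[0] + ... + A[k]
P[k] includes A[2] iff k >= 2
Affected indices: 2, 3, ..., 7; delta = -9
  P[2]: 31 + -9 = 22
  P[3]: 24 + -9 = 15
  P[4]: 37 + -9 = 28
  P[5]: 49 + -9 = 40
  P[6]: 50 + -9 = 41
  P[7]: 46 + -9 = 37

Answer: 2:22 3:15 4:28 5:40 6:41 7:37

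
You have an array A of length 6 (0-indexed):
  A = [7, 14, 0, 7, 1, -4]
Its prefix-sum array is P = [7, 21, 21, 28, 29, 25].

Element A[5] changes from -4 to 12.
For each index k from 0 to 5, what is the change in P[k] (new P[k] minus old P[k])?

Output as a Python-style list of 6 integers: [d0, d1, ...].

Element change: A[5] -4 -> 12, delta = 16
For k < 5: P[k] unchanged, delta_P[k] = 0
For k >= 5: P[k] shifts by exactly 16
Delta array: [0, 0, 0, 0, 0, 16]

Answer: [0, 0, 0, 0, 0, 16]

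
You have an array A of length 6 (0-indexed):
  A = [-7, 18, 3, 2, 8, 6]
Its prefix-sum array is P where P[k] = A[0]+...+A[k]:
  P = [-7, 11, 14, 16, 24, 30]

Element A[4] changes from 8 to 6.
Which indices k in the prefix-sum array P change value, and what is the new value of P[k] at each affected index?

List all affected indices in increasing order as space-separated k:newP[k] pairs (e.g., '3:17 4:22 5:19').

Answer: 4:22 5:28

Derivation:
P[k] = A[0] + ... + A[k]
P[k] includes A[4] iff k >= 4
Affected indices: 4, 5, ..., 5; delta = -2
  P[4]: 24 + -2 = 22
  P[5]: 30 + -2 = 28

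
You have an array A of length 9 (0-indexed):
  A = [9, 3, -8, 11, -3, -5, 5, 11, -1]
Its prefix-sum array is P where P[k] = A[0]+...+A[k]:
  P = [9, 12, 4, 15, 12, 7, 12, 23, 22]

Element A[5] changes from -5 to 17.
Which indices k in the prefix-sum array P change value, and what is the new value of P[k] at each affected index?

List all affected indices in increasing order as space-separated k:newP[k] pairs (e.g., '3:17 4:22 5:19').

P[k] = A[0] + ... + A[k]
P[k] includes A[5] iff k >= 5
Affected indices: 5, 6, ..., 8; delta = 22
  P[5]: 7 + 22 = 29
  P[6]: 12 + 22 = 34
  P[7]: 23 + 22 = 45
  P[8]: 22 + 22 = 44

Answer: 5:29 6:34 7:45 8:44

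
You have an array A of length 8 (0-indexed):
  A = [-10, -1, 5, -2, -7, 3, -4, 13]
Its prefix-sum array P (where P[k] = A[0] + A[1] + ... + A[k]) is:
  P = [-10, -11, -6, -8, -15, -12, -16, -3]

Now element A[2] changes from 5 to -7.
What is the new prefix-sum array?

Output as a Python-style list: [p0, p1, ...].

Change: A[2] 5 -> -7, delta = -12
P[k] for k < 2: unchanged (A[2] not included)
P[k] for k >= 2: shift by delta = -12
  P[0] = -10 + 0 = -10
  P[1] = -11 + 0 = -11
  P[2] = -6 + -12 = -18
  P[3] = -8 + -12 = -20
  P[4] = -15 + -12 = -27
  P[5] = -12 + -12 = -24
  P[6] = -16 + -12 = -28
  P[7] = -3 + -12 = -15

Answer: [-10, -11, -18, -20, -27, -24, -28, -15]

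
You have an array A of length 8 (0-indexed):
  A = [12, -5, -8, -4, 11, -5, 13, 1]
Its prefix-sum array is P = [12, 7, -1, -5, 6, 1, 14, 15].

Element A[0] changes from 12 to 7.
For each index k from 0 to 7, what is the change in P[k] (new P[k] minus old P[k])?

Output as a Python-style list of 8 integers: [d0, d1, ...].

Answer: [-5, -5, -5, -5, -5, -5, -5, -5]

Derivation:
Element change: A[0] 12 -> 7, delta = -5
For k < 0: P[k] unchanged, delta_P[k] = 0
For k >= 0: P[k] shifts by exactly -5
Delta array: [-5, -5, -5, -5, -5, -5, -5, -5]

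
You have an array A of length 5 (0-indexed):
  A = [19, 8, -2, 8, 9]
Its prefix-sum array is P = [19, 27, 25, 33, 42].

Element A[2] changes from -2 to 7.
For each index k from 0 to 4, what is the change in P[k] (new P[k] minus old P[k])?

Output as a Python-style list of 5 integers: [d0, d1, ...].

Answer: [0, 0, 9, 9, 9]

Derivation:
Element change: A[2] -2 -> 7, delta = 9
For k < 2: P[k] unchanged, delta_P[k] = 0
For k >= 2: P[k] shifts by exactly 9
Delta array: [0, 0, 9, 9, 9]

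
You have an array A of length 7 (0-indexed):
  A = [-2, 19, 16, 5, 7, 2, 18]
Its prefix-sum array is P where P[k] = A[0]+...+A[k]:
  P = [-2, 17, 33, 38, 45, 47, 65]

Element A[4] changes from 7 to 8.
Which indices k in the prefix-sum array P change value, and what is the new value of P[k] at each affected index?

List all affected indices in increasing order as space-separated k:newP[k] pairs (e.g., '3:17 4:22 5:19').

P[k] = A[0] + ... + A[k]
P[k] includes A[4] iff k >= 4
Affected indices: 4, 5, ..., 6; delta = 1
  P[4]: 45 + 1 = 46
  P[5]: 47 + 1 = 48
  P[6]: 65 + 1 = 66

Answer: 4:46 5:48 6:66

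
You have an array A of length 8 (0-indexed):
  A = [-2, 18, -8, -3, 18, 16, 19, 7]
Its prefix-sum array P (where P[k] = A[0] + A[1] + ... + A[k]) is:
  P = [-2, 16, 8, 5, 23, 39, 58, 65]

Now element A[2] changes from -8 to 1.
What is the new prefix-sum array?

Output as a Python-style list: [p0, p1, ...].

Change: A[2] -8 -> 1, delta = 9
P[k] for k < 2: unchanged (A[2] not included)
P[k] for k >= 2: shift by delta = 9
  P[0] = -2 + 0 = -2
  P[1] = 16 + 0 = 16
  P[2] = 8 + 9 = 17
  P[3] = 5 + 9 = 14
  P[4] = 23 + 9 = 32
  P[5] = 39 + 9 = 48
  P[6] = 58 + 9 = 67
  P[7] = 65 + 9 = 74

Answer: [-2, 16, 17, 14, 32, 48, 67, 74]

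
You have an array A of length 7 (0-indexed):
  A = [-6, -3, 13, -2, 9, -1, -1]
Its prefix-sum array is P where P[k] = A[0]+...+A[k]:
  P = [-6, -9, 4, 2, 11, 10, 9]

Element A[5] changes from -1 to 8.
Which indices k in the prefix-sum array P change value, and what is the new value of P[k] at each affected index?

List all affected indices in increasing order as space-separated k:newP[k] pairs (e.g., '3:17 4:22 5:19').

P[k] = A[0] + ... + A[k]
P[k] includes A[5] iff k >= 5
Affected indices: 5, 6, ..., 6; delta = 9
  P[5]: 10 + 9 = 19
  P[6]: 9 + 9 = 18

Answer: 5:19 6:18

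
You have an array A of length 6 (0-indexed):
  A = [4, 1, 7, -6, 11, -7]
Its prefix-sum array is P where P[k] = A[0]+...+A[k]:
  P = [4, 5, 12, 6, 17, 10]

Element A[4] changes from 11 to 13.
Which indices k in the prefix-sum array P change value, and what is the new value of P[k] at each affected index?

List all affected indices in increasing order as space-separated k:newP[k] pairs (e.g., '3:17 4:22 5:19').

P[k] = A[0] + ... + A[k]
P[k] includes A[4] iff k >= 4
Affected indices: 4, 5, ..., 5; delta = 2
  P[4]: 17 + 2 = 19
  P[5]: 10 + 2 = 12

Answer: 4:19 5:12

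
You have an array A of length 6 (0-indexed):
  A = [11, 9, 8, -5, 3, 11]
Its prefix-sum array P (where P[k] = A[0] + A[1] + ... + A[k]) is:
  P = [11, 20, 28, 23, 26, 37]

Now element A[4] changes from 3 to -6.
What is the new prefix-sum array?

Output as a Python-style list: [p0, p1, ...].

Change: A[4] 3 -> -6, delta = -9
P[k] for k < 4: unchanged (A[4] not included)
P[k] for k >= 4: shift by delta = -9
  P[0] = 11 + 0 = 11
  P[1] = 20 + 0 = 20
  P[2] = 28 + 0 = 28
  P[3] = 23 + 0 = 23
  P[4] = 26 + -9 = 17
  P[5] = 37 + -9 = 28

Answer: [11, 20, 28, 23, 17, 28]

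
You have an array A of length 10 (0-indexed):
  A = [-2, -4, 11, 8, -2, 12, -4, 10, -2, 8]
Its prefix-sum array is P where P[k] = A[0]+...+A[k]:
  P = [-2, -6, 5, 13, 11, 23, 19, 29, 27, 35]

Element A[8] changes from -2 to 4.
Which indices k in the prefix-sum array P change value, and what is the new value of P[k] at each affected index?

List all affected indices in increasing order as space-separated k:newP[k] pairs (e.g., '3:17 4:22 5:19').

P[k] = A[0] + ... + A[k]
P[k] includes A[8] iff k >= 8
Affected indices: 8, 9, ..., 9; delta = 6
  P[8]: 27 + 6 = 33
  P[9]: 35 + 6 = 41

Answer: 8:33 9:41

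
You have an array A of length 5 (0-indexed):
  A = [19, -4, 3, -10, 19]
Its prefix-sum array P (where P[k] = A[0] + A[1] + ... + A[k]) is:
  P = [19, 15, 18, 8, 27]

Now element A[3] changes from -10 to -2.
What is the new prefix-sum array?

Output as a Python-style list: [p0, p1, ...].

Answer: [19, 15, 18, 16, 35]

Derivation:
Change: A[3] -10 -> -2, delta = 8
P[k] for k < 3: unchanged (A[3] not included)
P[k] for k >= 3: shift by delta = 8
  P[0] = 19 + 0 = 19
  P[1] = 15 + 0 = 15
  P[2] = 18 + 0 = 18
  P[3] = 8 + 8 = 16
  P[4] = 27 + 8 = 35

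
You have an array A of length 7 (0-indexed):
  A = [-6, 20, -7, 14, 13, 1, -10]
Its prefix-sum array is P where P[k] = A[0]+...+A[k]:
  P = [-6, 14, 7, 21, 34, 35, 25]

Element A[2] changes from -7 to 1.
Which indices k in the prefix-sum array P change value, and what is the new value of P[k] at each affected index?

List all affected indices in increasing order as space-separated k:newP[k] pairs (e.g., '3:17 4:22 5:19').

P[k] = A[0] + ... + A[k]
P[k] includes A[2] iff k >= 2
Affected indices: 2, 3, ..., 6; delta = 8
  P[2]: 7 + 8 = 15
  P[3]: 21 + 8 = 29
  P[4]: 34 + 8 = 42
  P[5]: 35 + 8 = 43
  P[6]: 25 + 8 = 33

Answer: 2:15 3:29 4:42 5:43 6:33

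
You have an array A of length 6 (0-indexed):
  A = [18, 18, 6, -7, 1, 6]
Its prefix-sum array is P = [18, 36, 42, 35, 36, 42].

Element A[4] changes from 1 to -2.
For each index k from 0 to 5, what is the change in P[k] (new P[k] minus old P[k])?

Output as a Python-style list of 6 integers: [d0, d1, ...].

Element change: A[4] 1 -> -2, delta = -3
For k < 4: P[k] unchanged, delta_P[k] = 0
For k >= 4: P[k] shifts by exactly -3
Delta array: [0, 0, 0, 0, -3, -3]

Answer: [0, 0, 0, 0, -3, -3]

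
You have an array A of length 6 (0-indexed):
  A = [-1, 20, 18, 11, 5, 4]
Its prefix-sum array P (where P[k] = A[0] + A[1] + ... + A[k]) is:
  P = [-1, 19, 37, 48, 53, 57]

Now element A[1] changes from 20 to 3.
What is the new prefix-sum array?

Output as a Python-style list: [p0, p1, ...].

Answer: [-1, 2, 20, 31, 36, 40]

Derivation:
Change: A[1] 20 -> 3, delta = -17
P[k] for k < 1: unchanged (A[1] not included)
P[k] for k >= 1: shift by delta = -17
  P[0] = -1 + 0 = -1
  P[1] = 19 + -17 = 2
  P[2] = 37 + -17 = 20
  P[3] = 48 + -17 = 31
  P[4] = 53 + -17 = 36
  P[5] = 57 + -17 = 40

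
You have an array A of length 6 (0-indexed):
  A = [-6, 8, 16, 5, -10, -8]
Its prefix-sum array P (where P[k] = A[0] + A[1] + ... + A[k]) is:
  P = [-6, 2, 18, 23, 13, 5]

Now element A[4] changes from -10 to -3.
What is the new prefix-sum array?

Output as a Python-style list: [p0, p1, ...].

Change: A[4] -10 -> -3, delta = 7
P[k] for k < 4: unchanged (A[4] not included)
P[k] for k >= 4: shift by delta = 7
  P[0] = -6 + 0 = -6
  P[1] = 2 + 0 = 2
  P[2] = 18 + 0 = 18
  P[3] = 23 + 0 = 23
  P[4] = 13 + 7 = 20
  P[5] = 5 + 7 = 12

Answer: [-6, 2, 18, 23, 20, 12]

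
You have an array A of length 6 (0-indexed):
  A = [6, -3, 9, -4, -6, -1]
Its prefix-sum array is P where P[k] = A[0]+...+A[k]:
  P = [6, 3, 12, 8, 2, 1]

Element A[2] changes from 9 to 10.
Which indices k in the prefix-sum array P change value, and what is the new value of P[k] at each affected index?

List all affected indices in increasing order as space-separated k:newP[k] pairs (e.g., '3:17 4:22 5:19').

Answer: 2:13 3:9 4:3 5:2

Derivation:
P[k] = A[0] + ... + A[k]
P[k] includes A[2] iff k >= 2
Affected indices: 2, 3, ..., 5; delta = 1
  P[2]: 12 + 1 = 13
  P[3]: 8 + 1 = 9
  P[4]: 2 + 1 = 3
  P[5]: 1 + 1 = 2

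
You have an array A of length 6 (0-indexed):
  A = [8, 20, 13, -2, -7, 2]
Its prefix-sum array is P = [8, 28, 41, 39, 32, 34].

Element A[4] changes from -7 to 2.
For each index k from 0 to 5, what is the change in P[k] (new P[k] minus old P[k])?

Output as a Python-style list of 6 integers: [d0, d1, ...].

Answer: [0, 0, 0, 0, 9, 9]

Derivation:
Element change: A[4] -7 -> 2, delta = 9
For k < 4: P[k] unchanged, delta_P[k] = 0
For k >= 4: P[k] shifts by exactly 9
Delta array: [0, 0, 0, 0, 9, 9]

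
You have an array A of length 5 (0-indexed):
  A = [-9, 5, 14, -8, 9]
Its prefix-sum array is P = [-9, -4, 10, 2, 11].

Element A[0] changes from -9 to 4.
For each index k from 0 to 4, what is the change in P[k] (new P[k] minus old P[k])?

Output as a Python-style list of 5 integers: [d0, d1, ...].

Element change: A[0] -9 -> 4, delta = 13
For k < 0: P[k] unchanged, delta_P[k] = 0
For k >= 0: P[k] shifts by exactly 13
Delta array: [13, 13, 13, 13, 13]

Answer: [13, 13, 13, 13, 13]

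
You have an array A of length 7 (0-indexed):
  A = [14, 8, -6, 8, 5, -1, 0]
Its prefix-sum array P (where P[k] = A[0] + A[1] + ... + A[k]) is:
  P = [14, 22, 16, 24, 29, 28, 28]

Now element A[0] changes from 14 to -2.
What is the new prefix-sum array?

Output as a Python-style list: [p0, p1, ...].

Change: A[0] 14 -> -2, delta = -16
P[k] for k < 0: unchanged (A[0] not included)
P[k] for k >= 0: shift by delta = -16
  P[0] = 14 + -16 = -2
  P[1] = 22 + -16 = 6
  P[2] = 16 + -16 = 0
  P[3] = 24 + -16 = 8
  P[4] = 29 + -16 = 13
  P[5] = 28 + -16 = 12
  P[6] = 28 + -16 = 12

Answer: [-2, 6, 0, 8, 13, 12, 12]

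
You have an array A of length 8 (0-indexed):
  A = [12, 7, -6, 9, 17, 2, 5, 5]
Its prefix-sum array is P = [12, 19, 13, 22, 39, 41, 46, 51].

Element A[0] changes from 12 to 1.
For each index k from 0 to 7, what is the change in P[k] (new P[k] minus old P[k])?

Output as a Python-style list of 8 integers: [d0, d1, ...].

Element change: A[0] 12 -> 1, delta = -11
For k < 0: P[k] unchanged, delta_P[k] = 0
For k >= 0: P[k] shifts by exactly -11
Delta array: [-11, -11, -11, -11, -11, -11, -11, -11]

Answer: [-11, -11, -11, -11, -11, -11, -11, -11]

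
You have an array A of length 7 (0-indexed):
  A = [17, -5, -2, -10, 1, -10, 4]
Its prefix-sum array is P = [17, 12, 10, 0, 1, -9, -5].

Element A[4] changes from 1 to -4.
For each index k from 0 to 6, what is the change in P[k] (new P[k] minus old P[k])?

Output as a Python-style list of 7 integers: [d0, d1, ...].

Answer: [0, 0, 0, 0, -5, -5, -5]

Derivation:
Element change: A[4] 1 -> -4, delta = -5
For k < 4: P[k] unchanged, delta_P[k] = 0
For k >= 4: P[k] shifts by exactly -5
Delta array: [0, 0, 0, 0, -5, -5, -5]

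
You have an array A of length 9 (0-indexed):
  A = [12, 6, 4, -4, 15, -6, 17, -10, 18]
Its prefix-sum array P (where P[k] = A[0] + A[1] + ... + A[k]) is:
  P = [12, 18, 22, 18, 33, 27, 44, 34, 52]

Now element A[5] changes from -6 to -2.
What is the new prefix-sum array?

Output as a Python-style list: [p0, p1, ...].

Answer: [12, 18, 22, 18, 33, 31, 48, 38, 56]

Derivation:
Change: A[5] -6 -> -2, delta = 4
P[k] for k < 5: unchanged (A[5] not included)
P[k] for k >= 5: shift by delta = 4
  P[0] = 12 + 0 = 12
  P[1] = 18 + 0 = 18
  P[2] = 22 + 0 = 22
  P[3] = 18 + 0 = 18
  P[4] = 33 + 0 = 33
  P[5] = 27 + 4 = 31
  P[6] = 44 + 4 = 48
  P[7] = 34 + 4 = 38
  P[8] = 52 + 4 = 56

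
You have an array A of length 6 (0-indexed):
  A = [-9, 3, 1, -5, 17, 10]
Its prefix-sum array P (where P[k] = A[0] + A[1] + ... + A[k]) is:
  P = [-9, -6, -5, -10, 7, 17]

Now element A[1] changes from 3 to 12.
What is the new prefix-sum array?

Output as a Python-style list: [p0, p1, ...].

Change: A[1] 3 -> 12, delta = 9
P[k] for k < 1: unchanged (A[1] not included)
P[k] for k >= 1: shift by delta = 9
  P[0] = -9 + 0 = -9
  P[1] = -6 + 9 = 3
  P[2] = -5 + 9 = 4
  P[3] = -10 + 9 = -1
  P[4] = 7 + 9 = 16
  P[5] = 17 + 9 = 26

Answer: [-9, 3, 4, -1, 16, 26]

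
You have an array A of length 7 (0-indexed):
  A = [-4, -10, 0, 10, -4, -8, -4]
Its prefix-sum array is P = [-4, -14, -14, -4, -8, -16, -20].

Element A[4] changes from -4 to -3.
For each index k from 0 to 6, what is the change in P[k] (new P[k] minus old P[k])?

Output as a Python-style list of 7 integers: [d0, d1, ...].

Answer: [0, 0, 0, 0, 1, 1, 1]

Derivation:
Element change: A[4] -4 -> -3, delta = 1
For k < 4: P[k] unchanged, delta_P[k] = 0
For k >= 4: P[k] shifts by exactly 1
Delta array: [0, 0, 0, 0, 1, 1, 1]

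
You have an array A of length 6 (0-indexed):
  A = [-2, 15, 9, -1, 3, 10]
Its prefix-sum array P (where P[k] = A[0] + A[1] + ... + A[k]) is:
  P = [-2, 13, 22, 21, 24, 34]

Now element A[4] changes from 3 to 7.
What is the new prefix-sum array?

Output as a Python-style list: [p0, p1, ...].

Answer: [-2, 13, 22, 21, 28, 38]

Derivation:
Change: A[4] 3 -> 7, delta = 4
P[k] for k < 4: unchanged (A[4] not included)
P[k] for k >= 4: shift by delta = 4
  P[0] = -2 + 0 = -2
  P[1] = 13 + 0 = 13
  P[2] = 22 + 0 = 22
  P[3] = 21 + 0 = 21
  P[4] = 24 + 4 = 28
  P[5] = 34 + 4 = 38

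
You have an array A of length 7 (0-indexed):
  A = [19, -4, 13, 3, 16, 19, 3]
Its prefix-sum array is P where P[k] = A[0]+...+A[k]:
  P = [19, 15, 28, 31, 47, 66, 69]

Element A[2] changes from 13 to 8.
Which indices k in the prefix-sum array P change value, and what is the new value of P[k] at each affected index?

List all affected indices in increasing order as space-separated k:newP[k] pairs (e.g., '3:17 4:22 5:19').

Answer: 2:23 3:26 4:42 5:61 6:64

Derivation:
P[k] = A[0] + ... + A[k]
P[k] includes A[2] iff k >= 2
Affected indices: 2, 3, ..., 6; delta = -5
  P[2]: 28 + -5 = 23
  P[3]: 31 + -5 = 26
  P[4]: 47 + -5 = 42
  P[5]: 66 + -5 = 61
  P[6]: 69 + -5 = 64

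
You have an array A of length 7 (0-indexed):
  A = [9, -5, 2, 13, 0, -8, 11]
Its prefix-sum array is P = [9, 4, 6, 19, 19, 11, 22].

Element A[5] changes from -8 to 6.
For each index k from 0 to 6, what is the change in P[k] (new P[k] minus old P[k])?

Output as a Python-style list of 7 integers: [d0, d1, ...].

Answer: [0, 0, 0, 0, 0, 14, 14]

Derivation:
Element change: A[5] -8 -> 6, delta = 14
For k < 5: P[k] unchanged, delta_P[k] = 0
For k >= 5: P[k] shifts by exactly 14
Delta array: [0, 0, 0, 0, 0, 14, 14]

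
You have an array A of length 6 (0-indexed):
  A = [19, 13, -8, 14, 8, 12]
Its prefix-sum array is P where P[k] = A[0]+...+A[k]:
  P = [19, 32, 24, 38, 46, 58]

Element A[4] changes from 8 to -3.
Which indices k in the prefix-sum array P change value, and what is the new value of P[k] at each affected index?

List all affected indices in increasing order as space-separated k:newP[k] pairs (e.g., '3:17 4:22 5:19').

P[k] = A[0] + ... + A[k]
P[k] includes A[4] iff k >= 4
Affected indices: 4, 5, ..., 5; delta = -11
  P[4]: 46 + -11 = 35
  P[5]: 58 + -11 = 47

Answer: 4:35 5:47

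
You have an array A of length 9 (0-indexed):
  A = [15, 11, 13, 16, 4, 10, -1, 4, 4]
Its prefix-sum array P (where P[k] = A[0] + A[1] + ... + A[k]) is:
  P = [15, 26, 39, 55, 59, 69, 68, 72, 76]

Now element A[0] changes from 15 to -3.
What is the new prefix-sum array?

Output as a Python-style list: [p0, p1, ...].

Change: A[0] 15 -> -3, delta = -18
P[k] for k < 0: unchanged (A[0] not included)
P[k] for k >= 0: shift by delta = -18
  P[0] = 15 + -18 = -3
  P[1] = 26 + -18 = 8
  P[2] = 39 + -18 = 21
  P[3] = 55 + -18 = 37
  P[4] = 59 + -18 = 41
  P[5] = 69 + -18 = 51
  P[6] = 68 + -18 = 50
  P[7] = 72 + -18 = 54
  P[8] = 76 + -18 = 58

Answer: [-3, 8, 21, 37, 41, 51, 50, 54, 58]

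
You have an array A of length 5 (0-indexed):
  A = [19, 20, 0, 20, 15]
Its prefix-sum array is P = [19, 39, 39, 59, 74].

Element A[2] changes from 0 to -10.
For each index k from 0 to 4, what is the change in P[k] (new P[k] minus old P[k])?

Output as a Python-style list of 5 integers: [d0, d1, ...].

Element change: A[2] 0 -> -10, delta = -10
For k < 2: P[k] unchanged, delta_P[k] = 0
For k >= 2: P[k] shifts by exactly -10
Delta array: [0, 0, -10, -10, -10]

Answer: [0, 0, -10, -10, -10]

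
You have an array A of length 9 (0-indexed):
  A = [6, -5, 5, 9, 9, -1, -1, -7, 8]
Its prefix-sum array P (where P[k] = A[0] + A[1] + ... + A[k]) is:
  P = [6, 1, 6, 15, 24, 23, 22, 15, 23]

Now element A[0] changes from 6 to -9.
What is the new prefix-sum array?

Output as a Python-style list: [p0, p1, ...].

Answer: [-9, -14, -9, 0, 9, 8, 7, 0, 8]

Derivation:
Change: A[0] 6 -> -9, delta = -15
P[k] for k < 0: unchanged (A[0] not included)
P[k] for k >= 0: shift by delta = -15
  P[0] = 6 + -15 = -9
  P[1] = 1 + -15 = -14
  P[2] = 6 + -15 = -9
  P[3] = 15 + -15 = 0
  P[4] = 24 + -15 = 9
  P[5] = 23 + -15 = 8
  P[6] = 22 + -15 = 7
  P[7] = 15 + -15 = 0
  P[8] = 23 + -15 = 8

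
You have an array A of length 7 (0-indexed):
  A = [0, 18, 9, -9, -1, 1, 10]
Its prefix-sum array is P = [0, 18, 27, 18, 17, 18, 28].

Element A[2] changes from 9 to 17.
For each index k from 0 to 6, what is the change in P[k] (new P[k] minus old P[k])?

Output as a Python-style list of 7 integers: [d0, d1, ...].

Element change: A[2] 9 -> 17, delta = 8
For k < 2: P[k] unchanged, delta_P[k] = 0
For k >= 2: P[k] shifts by exactly 8
Delta array: [0, 0, 8, 8, 8, 8, 8]

Answer: [0, 0, 8, 8, 8, 8, 8]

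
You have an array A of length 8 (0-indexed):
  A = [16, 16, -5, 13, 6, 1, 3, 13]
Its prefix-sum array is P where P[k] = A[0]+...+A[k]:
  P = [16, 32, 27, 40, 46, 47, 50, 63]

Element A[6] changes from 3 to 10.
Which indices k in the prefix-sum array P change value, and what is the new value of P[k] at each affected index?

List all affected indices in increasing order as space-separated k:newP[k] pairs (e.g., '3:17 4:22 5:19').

Answer: 6:57 7:70

Derivation:
P[k] = A[0] + ... + A[k]
P[k] includes A[6] iff k >= 6
Affected indices: 6, 7, ..., 7; delta = 7
  P[6]: 50 + 7 = 57
  P[7]: 63 + 7 = 70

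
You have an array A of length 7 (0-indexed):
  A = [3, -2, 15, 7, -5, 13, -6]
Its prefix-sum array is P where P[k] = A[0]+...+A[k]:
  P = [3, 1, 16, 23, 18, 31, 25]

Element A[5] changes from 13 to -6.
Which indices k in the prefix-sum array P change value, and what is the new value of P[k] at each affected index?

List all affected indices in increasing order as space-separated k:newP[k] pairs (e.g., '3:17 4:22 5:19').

P[k] = A[0] + ... + A[k]
P[k] includes A[5] iff k >= 5
Affected indices: 5, 6, ..., 6; delta = -19
  P[5]: 31 + -19 = 12
  P[6]: 25 + -19 = 6

Answer: 5:12 6:6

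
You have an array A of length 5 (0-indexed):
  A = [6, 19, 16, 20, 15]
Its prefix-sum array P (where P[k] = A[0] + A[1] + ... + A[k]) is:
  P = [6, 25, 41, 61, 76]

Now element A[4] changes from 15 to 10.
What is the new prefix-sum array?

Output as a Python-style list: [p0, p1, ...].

Change: A[4] 15 -> 10, delta = -5
P[k] for k < 4: unchanged (A[4] not included)
P[k] for k >= 4: shift by delta = -5
  P[0] = 6 + 0 = 6
  P[1] = 25 + 0 = 25
  P[2] = 41 + 0 = 41
  P[3] = 61 + 0 = 61
  P[4] = 76 + -5 = 71

Answer: [6, 25, 41, 61, 71]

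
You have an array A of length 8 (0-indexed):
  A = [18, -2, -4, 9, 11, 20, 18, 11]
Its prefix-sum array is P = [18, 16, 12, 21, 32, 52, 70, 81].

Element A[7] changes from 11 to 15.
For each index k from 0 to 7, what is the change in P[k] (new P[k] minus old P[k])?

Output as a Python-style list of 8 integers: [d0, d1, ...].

Element change: A[7] 11 -> 15, delta = 4
For k < 7: P[k] unchanged, delta_P[k] = 0
For k >= 7: P[k] shifts by exactly 4
Delta array: [0, 0, 0, 0, 0, 0, 0, 4]

Answer: [0, 0, 0, 0, 0, 0, 0, 4]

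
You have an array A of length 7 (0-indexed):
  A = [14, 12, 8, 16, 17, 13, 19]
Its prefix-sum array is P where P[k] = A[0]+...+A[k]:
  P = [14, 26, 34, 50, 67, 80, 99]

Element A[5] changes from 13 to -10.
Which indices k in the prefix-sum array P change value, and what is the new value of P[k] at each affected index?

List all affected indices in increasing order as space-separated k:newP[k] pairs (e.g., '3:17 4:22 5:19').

Answer: 5:57 6:76

Derivation:
P[k] = A[0] + ... + A[k]
P[k] includes A[5] iff k >= 5
Affected indices: 5, 6, ..., 6; delta = -23
  P[5]: 80 + -23 = 57
  P[6]: 99 + -23 = 76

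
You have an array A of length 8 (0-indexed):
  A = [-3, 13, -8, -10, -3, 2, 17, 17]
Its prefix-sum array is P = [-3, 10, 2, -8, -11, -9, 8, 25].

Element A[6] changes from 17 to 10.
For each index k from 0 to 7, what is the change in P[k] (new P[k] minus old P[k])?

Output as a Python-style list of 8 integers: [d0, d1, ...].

Answer: [0, 0, 0, 0, 0, 0, -7, -7]

Derivation:
Element change: A[6] 17 -> 10, delta = -7
For k < 6: P[k] unchanged, delta_P[k] = 0
For k >= 6: P[k] shifts by exactly -7
Delta array: [0, 0, 0, 0, 0, 0, -7, -7]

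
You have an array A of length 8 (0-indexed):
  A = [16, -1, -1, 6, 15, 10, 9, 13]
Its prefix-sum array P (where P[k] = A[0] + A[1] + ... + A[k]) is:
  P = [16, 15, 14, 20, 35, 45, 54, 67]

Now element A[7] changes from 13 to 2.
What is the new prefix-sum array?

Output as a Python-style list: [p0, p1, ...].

Answer: [16, 15, 14, 20, 35, 45, 54, 56]

Derivation:
Change: A[7] 13 -> 2, delta = -11
P[k] for k < 7: unchanged (A[7] not included)
P[k] for k >= 7: shift by delta = -11
  P[0] = 16 + 0 = 16
  P[1] = 15 + 0 = 15
  P[2] = 14 + 0 = 14
  P[3] = 20 + 0 = 20
  P[4] = 35 + 0 = 35
  P[5] = 45 + 0 = 45
  P[6] = 54 + 0 = 54
  P[7] = 67 + -11 = 56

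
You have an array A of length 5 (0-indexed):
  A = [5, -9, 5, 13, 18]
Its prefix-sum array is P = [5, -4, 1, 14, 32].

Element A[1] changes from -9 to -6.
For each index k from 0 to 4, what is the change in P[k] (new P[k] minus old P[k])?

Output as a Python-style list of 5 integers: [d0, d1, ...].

Element change: A[1] -9 -> -6, delta = 3
For k < 1: P[k] unchanged, delta_P[k] = 0
For k >= 1: P[k] shifts by exactly 3
Delta array: [0, 3, 3, 3, 3]

Answer: [0, 3, 3, 3, 3]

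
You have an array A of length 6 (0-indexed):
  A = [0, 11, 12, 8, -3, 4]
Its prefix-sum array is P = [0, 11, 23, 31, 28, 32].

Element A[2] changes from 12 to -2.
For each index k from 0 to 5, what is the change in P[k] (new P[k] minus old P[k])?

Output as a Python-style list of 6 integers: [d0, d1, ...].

Answer: [0, 0, -14, -14, -14, -14]

Derivation:
Element change: A[2] 12 -> -2, delta = -14
For k < 2: P[k] unchanged, delta_P[k] = 0
For k >= 2: P[k] shifts by exactly -14
Delta array: [0, 0, -14, -14, -14, -14]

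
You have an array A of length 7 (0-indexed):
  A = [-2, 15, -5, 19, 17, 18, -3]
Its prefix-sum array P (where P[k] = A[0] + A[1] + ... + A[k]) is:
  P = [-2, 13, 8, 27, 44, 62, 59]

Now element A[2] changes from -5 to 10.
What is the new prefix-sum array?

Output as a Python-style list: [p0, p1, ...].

Answer: [-2, 13, 23, 42, 59, 77, 74]

Derivation:
Change: A[2] -5 -> 10, delta = 15
P[k] for k < 2: unchanged (A[2] not included)
P[k] for k >= 2: shift by delta = 15
  P[0] = -2 + 0 = -2
  P[1] = 13 + 0 = 13
  P[2] = 8 + 15 = 23
  P[3] = 27 + 15 = 42
  P[4] = 44 + 15 = 59
  P[5] = 62 + 15 = 77
  P[6] = 59 + 15 = 74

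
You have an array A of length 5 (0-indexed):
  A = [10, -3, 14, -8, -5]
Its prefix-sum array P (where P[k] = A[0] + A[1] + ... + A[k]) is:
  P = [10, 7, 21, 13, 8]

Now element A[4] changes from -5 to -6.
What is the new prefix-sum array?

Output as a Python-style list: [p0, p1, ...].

Answer: [10, 7, 21, 13, 7]

Derivation:
Change: A[4] -5 -> -6, delta = -1
P[k] for k < 4: unchanged (A[4] not included)
P[k] for k >= 4: shift by delta = -1
  P[0] = 10 + 0 = 10
  P[1] = 7 + 0 = 7
  P[2] = 21 + 0 = 21
  P[3] = 13 + 0 = 13
  P[4] = 8 + -1 = 7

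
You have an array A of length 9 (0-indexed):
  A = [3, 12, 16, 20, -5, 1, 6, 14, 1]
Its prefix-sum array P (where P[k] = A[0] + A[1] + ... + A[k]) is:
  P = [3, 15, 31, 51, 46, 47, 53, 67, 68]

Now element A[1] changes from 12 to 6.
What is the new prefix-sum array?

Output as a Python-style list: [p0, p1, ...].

Change: A[1] 12 -> 6, delta = -6
P[k] for k < 1: unchanged (A[1] not included)
P[k] for k >= 1: shift by delta = -6
  P[0] = 3 + 0 = 3
  P[1] = 15 + -6 = 9
  P[2] = 31 + -6 = 25
  P[3] = 51 + -6 = 45
  P[4] = 46 + -6 = 40
  P[5] = 47 + -6 = 41
  P[6] = 53 + -6 = 47
  P[7] = 67 + -6 = 61
  P[8] = 68 + -6 = 62

Answer: [3, 9, 25, 45, 40, 41, 47, 61, 62]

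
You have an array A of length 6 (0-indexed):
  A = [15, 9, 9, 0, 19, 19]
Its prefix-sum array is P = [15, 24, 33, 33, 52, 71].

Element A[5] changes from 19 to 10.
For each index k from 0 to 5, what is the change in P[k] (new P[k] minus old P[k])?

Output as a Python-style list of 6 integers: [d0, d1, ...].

Answer: [0, 0, 0, 0, 0, -9]

Derivation:
Element change: A[5] 19 -> 10, delta = -9
For k < 5: P[k] unchanged, delta_P[k] = 0
For k >= 5: P[k] shifts by exactly -9
Delta array: [0, 0, 0, 0, 0, -9]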